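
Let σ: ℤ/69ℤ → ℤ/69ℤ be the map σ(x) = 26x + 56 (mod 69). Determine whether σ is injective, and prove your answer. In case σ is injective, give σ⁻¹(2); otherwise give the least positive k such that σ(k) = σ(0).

51

If σ(a) = σ(b), then 26a ≡ 26b (mod 69). Because gcd(26, 69) = 1, we may cancel 26 to get a ≡ b (mod 69).
So σ is injective.
We now compute 26⁻¹ mod 69 explicitly. Euclid's algorithm: 69 = 2·26 + 17, 26 = 1·17 + 9, 17 = 1·9 + 8, 9 = 1·8 + 1; back-substituting gives 1 = 8·26 − 3·69, so 26⁻¹ ≡ 8 (mod 69).
Since σ is injective, we compute σ⁻¹(2): solve 26x + 56 ≡ 2 (mod 69), i.e. 26x ≡ 15 (mod 69).
Multiplying by 26⁻¹ = 8 gives x ≡ 8·15 = 120 = 1·69 + 51 ≡ 51 (mod 69).
Check: σ(51) = 26·51 + 56 = 1382 = 20·69 + 2 ≡ 2 (mod 69).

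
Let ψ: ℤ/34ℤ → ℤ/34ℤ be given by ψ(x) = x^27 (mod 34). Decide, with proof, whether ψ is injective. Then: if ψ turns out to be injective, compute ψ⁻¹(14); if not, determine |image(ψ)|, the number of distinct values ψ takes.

Computing x^27 mod 34 for each x (by repeated squaring, reducing mod 34 at every step), the values ψ(0), ψ(1), …, ψ(33) are: 0, 1, 8, 7, 30, 11, 22, 31, 2, 15, 20, 29, 6, 21, 10, 9, 16, 17, 18, 25, 24, 13, 28, 5, 14, 19, 32, 3, 12, 23, 4, 27, 26, 33.
Every element of ℤ/34ℤ appears exactly once in this list, so ψ is a bijection, and in particular injective.
Since ψ is injective, we read off the preimage of 14 from the same table: ψ(24) = 14, so ψ⁻¹(14) = 24.

24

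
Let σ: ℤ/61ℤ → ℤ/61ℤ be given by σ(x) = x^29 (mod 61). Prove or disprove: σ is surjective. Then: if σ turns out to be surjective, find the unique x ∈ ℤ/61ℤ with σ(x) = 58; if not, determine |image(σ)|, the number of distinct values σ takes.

Since 61 is prime, the nonzero elements of ℤ/61ℤ form a cyclic group of order 60.
As gcd(29, 60) = 1, raising to the 29th power is a bijection on this group: if x_1^29 ≡ x_2^29 then (x_1x_2^{−1})^29 = 1, and the only element of order dividing gcd(29, 60) = 1 is 1, so x_1 = x_2.
With σ(0) = 0 this makes σ injective on all of ℤ/61ℤ, hence bijective (finite equal-size domain and codomain). In particular σ is surjective.
Since σ is surjective, we find the preimage of 58. The inverse of x ↦ x^29 on (ℤ/61ℤ)^× is x ↦ x^29, because 29·29 = 841 = 14·60 + 1 ≡ 1 (mod 60) and x^{60} = 1 for x ≠ 0 (Fermat). So σ⁻¹(58) = 58^29 mod 61.
Repeated squaring mod 61: 58^1 ≡ 58, 58^2 ≡ 58² = 3364 ≡ 9, 58^4 ≡ 9² = 81 ≡ 20, 58^8 ≡ 20² = 400 ≡ 34, 58^16 ≡ 34² = 1156 ≡ 58. Since 29 = 16 + 8 + 4 + 1, 58^29 ≡ 58·34·20·58: 58·34 = 1972 ≡ 20, then 20·20 = 400 ≡ 34, then 34·58 = 1972 ≡ 20. So 58^29 ≡ 20 (mod 61).
Hence σ⁻¹(58) = 20.

20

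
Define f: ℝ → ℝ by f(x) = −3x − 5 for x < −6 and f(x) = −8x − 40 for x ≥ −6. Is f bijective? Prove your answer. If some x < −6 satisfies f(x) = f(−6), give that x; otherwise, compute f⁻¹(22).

Both pieces are strictly decreasing (slopes −3 and −8), so each is injective on its own interval.
The left piece maps (−∞, −6) onto (13, ∞); the right piece maps [−6, ∞) onto (−∞, 8].
The images leave a gap (13 has no preimage), so f is not surjective, hence not bijective.
Because the two images are disjoint, no x < −6 has f(x) = f(−6), so we compute f⁻¹(22): 22 lies in (13, ∞), so solve −3x − 5 = 22: x = (22 + 5)/(−3) = −9.

-9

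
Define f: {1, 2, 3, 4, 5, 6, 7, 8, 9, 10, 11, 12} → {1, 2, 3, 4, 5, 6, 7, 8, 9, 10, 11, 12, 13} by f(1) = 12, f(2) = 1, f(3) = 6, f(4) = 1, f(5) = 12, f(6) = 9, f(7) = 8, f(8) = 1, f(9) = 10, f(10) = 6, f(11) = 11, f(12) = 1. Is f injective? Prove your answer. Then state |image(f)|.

7

f(2) = 1 = f(4) with 2 ≠ 4, so f is not injective.
The image of f is {1, 6, 8, 9, 10, 11, 12}, which has 7 elements.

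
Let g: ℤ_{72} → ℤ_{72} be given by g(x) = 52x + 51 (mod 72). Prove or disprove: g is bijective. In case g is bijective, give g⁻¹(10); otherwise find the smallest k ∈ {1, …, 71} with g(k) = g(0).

18

We have gcd(52, 72) = 4 > 1. Taking x_1 = 0 and x_2 = 18: g(0) = 51 and g(18) = 52·18 + 51 = 987 ≡ 51 (mod 72).
So g(0) = g(18) while 0 ≠ 18, thus g is not injective, hence not bijective.
Since g is not bijective, we find the least positive k with g(k) = g(0): this means 52k ≡ 0 (mod 72), i.e. 72 ∣ 52k. Since gcd(52, 72) = 4, dividing through by 4 this holds exactly when 18 ∣ 13k, and as gcd(13, 18) = 1, exactly when 18 ∣ k.
The smallest positive such k is 18.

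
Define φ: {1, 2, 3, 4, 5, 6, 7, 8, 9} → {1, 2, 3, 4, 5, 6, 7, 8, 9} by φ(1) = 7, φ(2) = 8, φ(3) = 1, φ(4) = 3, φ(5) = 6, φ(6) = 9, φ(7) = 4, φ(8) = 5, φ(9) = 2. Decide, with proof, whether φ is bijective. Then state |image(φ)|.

9

The values 7, 8, 1, 3, 6, 9, 4, 5, 2 are a permutation of {1, 2, 3, 4, 5, 6, 7, 8, 9}: each element appears exactly once.
So φ is injective and surjective, hence bijective.
The image of φ is {1, 2, 3, 4, 5, 6, 7, 8, 9}, which has 9 elements.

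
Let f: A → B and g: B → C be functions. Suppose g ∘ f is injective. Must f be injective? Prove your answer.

Suppose f(s) = f(t). Applying g: (g ∘ f)(s) = (g ∘ f)(t). Since g ∘ f is injective, s = t. So f is injective.

injective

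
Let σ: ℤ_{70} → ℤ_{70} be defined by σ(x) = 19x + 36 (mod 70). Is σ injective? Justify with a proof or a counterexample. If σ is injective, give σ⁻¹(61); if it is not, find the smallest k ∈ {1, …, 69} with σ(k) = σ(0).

5

Recall that σ is injective if σ(u) = σ(v) implies u = v.
If σ(u) = σ(v), then 19u ≡ 19v (mod 70). Because gcd(19, 70) = 1, we may cancel 19 to get u ≡ v (mod 70).
Therefore σ is injective.
We now compute 19⁻¹ mod 70 explicitly. Euclid's algorithm: 70 = 3·19 + 13, 19 = 1·13 + 6, 13 = 2·6 + 1; back-substituting gives 1 = 59·19 − 16·70, so 19⁻¹ ≡ 59 (mod 70).
Since σ is injective, we compute σ⁻¹(61): solve 19x + 36 ≡ 61 (mod 70), i.e. 19x ≡ 25 (mod 70).
Multiplying by 19⁻¹ = 59 gives x ≡ 59·25 = 1475 = 21·70 + 5 ≡ 5 (mod 70).
Check: σ(5) = 19·5 + 36 = 131 = 1·70 + 61 ≡ 61 (mod 70).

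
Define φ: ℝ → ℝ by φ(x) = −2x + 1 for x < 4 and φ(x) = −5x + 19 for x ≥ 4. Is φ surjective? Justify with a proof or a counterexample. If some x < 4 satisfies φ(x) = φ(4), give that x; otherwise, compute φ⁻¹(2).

1

Both pieces are strictly decreasing (slopes −2 and −5), so each is injective on its own interval.
The left piece maps (−∞, 4) onto (−7, ∞); the right piece maps [4, ∞) onto (−∞, −1].
The union (−7, ∞) ∪ (−∞, −1] covers ℝ, so φ is surjective.
For the follow-up: the images overlap, so an x < 4 with φ(x) = φ(4) exists. φ(4) = −1; solving −2x + 1 = −1 for x < 4 gives x = (−1 − 1)/(−2) = 1.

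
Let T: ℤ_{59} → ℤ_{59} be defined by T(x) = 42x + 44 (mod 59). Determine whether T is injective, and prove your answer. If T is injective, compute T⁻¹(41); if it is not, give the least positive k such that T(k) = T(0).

Recall that injectivity means: for all x_1, x_2 in the domain, T(x_1) = T(x_2) implies x_1 = x_2.
If T(x_1) = T(x_2), then 42x_1 ≡ 42x_2 (mod 59). Because gcd(42, 59) = 1, we may cancel 42 to get x_1 ≡ x_2 (mod 59).
Hence T is injective.
We now compute 42⁻¹ mod 59 explicitly. Euclid's algorithm: 59 = 1·42 + 17, 42 = 2·17 + 8, 17 = 2·8 + 1; back-substituting gives 1 = 52·42 − 37·59, so 42⁻¹ ≡ 52 (mod 59).
Since T is injective, we find T⁻¹(41): we need 42x ≡ 41 − 44 ≡ 56 (mod 59). Using 42⁻¹ = 52: x ≡ 52·56 = 2912 = 49·59 + 21, so x = 21.
Check: T(21) = 42·21 + 44 = 926 = 15·59 + 41 ≡ 41 (mod 59).

21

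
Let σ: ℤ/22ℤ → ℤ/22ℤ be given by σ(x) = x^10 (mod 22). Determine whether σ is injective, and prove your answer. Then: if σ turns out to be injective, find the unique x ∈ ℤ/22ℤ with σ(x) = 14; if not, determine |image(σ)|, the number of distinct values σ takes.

4

σ(1) = 1^10 = 1.
σ(3): Repeated squaring mod 22: 3^1 ≡ 3, 3^2 ≡ 3² = 9, 3^4 ≡ 9² = 81 ≡ 15, 3^8 ≡ 15² = 225 ≡ 5. Since 10 = 8 + 2, 3^10 ≡ 5·9: 5·9 = 45 ≡ 1. So 3^10 ≡ 1 (mod 22).
So σ(1) = σ(3) = 1 while 1 ≠ 3, so σ is not injective.
Since σ is not injective, we determine |image(σ)|. Computing x^10 mod 22 for each x (by repeated squaring, reducing mod 22 at every step), the values σ(0), σ(1), …, σ(21) are: 0, 1, 12, 1, 12, 1, 12, 1, 12, 1, 12, 11, 12, 1, 12, 1, 12, 1, 12, 1, 12, 1.
The distinct values are {0, 1, 11, 12}; there are 4 of them.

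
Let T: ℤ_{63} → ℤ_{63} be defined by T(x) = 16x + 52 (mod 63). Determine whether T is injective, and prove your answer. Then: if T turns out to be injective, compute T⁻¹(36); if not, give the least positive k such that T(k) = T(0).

Suppose T(s) = T(t) in ℤ_{63}. Then 16s + 52 ≡ 16t + 52 (mod 63), thus 16(s − t) ≡ 0 (mod 63).
Since gcd(16, 63) = 1, 16 is invertible modulo 63, therefore s − t ≡ 0 (mod 63), i.e. s = t.
Therefore T is injective.
We now compute 16⁻¹ mod 63 explicitly. Euclid's algorithm: 63 = 3·16 + 15, 16 = 1·15 + 1; back-substituting gives 1 = 4·16 − 1·63, so 16⁻¹ ≡ 4 (mod 63).
Since T is injective, we compute T⁻¹(36): solve 16x + 52 ≡ 36 (mod 63), i.e. 16x ≡ 47 (mod 63).
Multiplying by 16⁻¹ = 4 gives x ≡ 4·47 = 188 = 2·63 + 62 ≡ 62 (mod 63).
Check: T(62) = 16·62 + 52 = 1044 = 16·63 + 36 ≡ 36 (mod 63).

62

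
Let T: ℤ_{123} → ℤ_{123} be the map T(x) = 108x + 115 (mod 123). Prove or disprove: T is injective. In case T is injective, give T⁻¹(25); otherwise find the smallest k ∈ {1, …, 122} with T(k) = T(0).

Recall that T is injective if T(s) = T(t) implies s = t.
We have gcd(108, 123) = 3 > 1. Taking s = 0 and t = 41: T(0) = 115 and T(41) = 108·41 + 115 = 4543 ≡ 115 (mod 123).
So T(0) = T(41) while 0 ≠ 41, therefore T is not injective.
Since T is not injective, we find the least positive k with T(k) = T(0): this means 108k ≡ 0 (mod 123), i.e. 123 ∣ 108k. Since gcd(108, 123) = 3, dividing through by 3 this holds exactly when 41 ∣ 36k, and as gcd(36, 41) = 1, exactly when 41 ∣ k.
The smallest positive such k is 41.

41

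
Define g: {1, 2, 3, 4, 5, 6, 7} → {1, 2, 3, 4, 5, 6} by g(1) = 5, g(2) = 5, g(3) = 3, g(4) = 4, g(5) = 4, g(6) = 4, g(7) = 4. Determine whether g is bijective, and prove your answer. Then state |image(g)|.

g(1) = 5 = g(2) with 1 ≠ 2, so g is not injective, hence not bijective.
The image of g is {3, 4, 5}, which has 3 elements.

3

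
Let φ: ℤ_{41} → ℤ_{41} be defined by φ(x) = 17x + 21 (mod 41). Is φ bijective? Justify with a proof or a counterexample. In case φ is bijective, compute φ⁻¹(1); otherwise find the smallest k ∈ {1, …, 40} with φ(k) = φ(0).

35

If φ(u) = φ(v), then 17u ≡ 17v (mod 41). Because gcd(17, 41) = 1, we may cancel 17 to get u ≡ v (mod 41).
We now compute 17⁻¹ mod 41 explicitly. Euclid's algorithm: 41 = 2·17 + 7, 17 = 2·7 + 3, 7 = 2·3 + 1; back-substituting gives 1 = 29·17 − 12·41, so 17⁻¹ ≡ 29 (mod 41).
For any y ∈ ℤ_{41}, x = 29(y − 21) mod 41 satisfies φ(x) = 17·29(y − 21) + 21 ≡ y (since 17·29 ≡ 1 mod 41). So every y has a preimage.
Thus φ is bijective.
Since φ is bijective, we compute φ⁻¹(1): solve 17x + 21 ≡ 1 (mod 41), i.e. 17x ≡ 21 (mod 41).
Multiplying by 17⁻¹ = 29 gives x ≡ 29·21 = 609 = 14·41 + 35 ≡ 35 (mod 41).
Check: φ(35) = 17·35 + 21 = 616 = 15·41 + 1 ≡ 1 (mod 41).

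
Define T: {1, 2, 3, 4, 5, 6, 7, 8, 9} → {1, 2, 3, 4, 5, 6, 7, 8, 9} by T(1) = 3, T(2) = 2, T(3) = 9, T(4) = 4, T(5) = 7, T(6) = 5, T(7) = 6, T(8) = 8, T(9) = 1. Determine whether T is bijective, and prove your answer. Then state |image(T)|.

The values 3, 2, 9, 4, 7, 5, 6, 8, 1 are a permutation of {1, 2, 3, 4, 5, 6, 7, 8, 9}: each element appears exactly once.
So T is injective and surjective, hence bijective.
The image of T is {1, 2, 3, 4, 5, 6, 7, 8, 9}, which has 9 elements.

9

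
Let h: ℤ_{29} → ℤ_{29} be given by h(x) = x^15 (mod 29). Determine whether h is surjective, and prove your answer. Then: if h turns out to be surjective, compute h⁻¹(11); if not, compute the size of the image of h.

18

Since 29 is prime, the nonzero elements of ℤ_{29} form a cyclic group of order 28.
As gcd(15, 28) = 1, raising to the 15th power is a bijection on this group: if u^15 ≡ v^15 then (uv^{−1})^15 = 1, and the only element of order dividing gcd(15, 28) = 1 is 1, so u = v.
With h(0) = 0 this makes h injective on all of ℤ_{29}, hence bijective (finite equal-size domain and codomain). In particular h is surjective.
Since h is surjective, we find the preimage of 11. The inverse of x ↦ x^15 on (ℤ_{29})^× is x ↦ x^15, because 15·15 = 225 = 8·28 + 1 ≡ 1 (mod 28) and x^{28} = 1 for x ≠ 0 (Fermat). So h⁻¹(11) = 11^15 mod 29.
Repeated squaring mod 29: 11^1 ≡ 11, 11^2 ≡ 11² = 121 ≡ 5, 11^4 ≡ 5² = 25, 11^8 ≡ 25² = 625 ≡ 16. Since 15 = 8 + 4 + 2 + 1, 11^15 ≡ 16·25·5·11: 16·25 = 400 ≡ 23, then 23·5 = 115 ≡ 28, then 28·11 = 308 ≡ 18. So 11^15 ≡ 18 (mod 29).
Hence h⁻¹(11) = 18.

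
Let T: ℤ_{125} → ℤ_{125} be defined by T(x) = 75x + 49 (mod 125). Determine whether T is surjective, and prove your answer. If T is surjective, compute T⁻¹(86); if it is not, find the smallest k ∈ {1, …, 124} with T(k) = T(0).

By definition, surjectivity means every element of the codomain has a preimage under T.
Since gcd(75, 125) = 25, we have 75x ≡ 0 (mod 25) for all x, so T(x) ≡ 24 (mod 25).
But 0 ≢ 24 (mod 25), so 0 ∈ ℤ_{125} has no preimage. So T is not surjective.
Since T is not surjective, we find the least positive k with T(k) = T(0): this means 75k ≡ 0 (mod 125), i.e. 125 ∣ 75k. Since gcd(75, 125) = 25, dividing through by 25 this holds exactly when 5 ∣ 3k, and as gcd(3, 5) = 1, exactly when 5 ∣ k.
The smallest positive such k is 5.

5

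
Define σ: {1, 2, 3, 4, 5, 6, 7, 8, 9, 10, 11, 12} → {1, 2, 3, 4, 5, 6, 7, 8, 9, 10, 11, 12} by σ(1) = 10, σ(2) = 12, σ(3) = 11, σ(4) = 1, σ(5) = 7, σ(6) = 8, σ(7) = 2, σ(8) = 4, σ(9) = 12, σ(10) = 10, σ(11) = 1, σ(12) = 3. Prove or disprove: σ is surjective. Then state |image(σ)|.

No element maps to 5, so σ is not surjective.
The image of σ is {1, 2, 3, 4, 7, 8, 10, 11, 12}, which has 9 elements.

9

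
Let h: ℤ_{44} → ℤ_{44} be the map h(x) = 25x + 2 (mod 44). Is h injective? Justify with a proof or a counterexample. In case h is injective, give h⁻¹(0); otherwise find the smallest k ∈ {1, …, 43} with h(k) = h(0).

Suppose h(s) = h(t) in ℤ_{44}. Then 25s + 2 ≡ 25t + 2 (mod 44), therefore 25(s − t) ≡ 0 (mod 44).
Since gcd(25, 44) = 1, 25 is invertible modulo 44, thus s − t ≡ 0 (mod 44), i.e. s = t.
Hence h is injective.
We now compute 25⁻¹ mod 44 explicitly. Euclid's algorithm: 44 = 1·25 + 19, 25 = 1·19 + 6, 19 = 3·6 + 1; back-substituting gives 1 = 37·25 − 21·44, so 25⁻¹ ≡ 37 (mod 44).
Since h is injective, we compute h⁻¹(0): solve 25x + 2 ≡ 0 (mod 44), i.e. 25x ≡ 42 (mod 44).
Multiplying by 25⁻¹ = 37 gives x ≡ 37·42 = 1554 = 35·44 + 14 ≡ 14 (mod 44).
Check: h(14) = 25·14 + 2 = 352 = 8·44 + 0 ≡ 0 (mod 44).

14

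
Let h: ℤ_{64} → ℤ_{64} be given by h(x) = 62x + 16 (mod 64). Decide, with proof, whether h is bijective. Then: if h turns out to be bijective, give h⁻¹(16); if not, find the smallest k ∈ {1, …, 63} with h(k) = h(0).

We have gcd(62, 64) = 2 > 1. Taking x_1 = 0 and x_2 = 32: h(0) = 16 and h(32) = 62·32 + 16 = 2000 ≡ 16 (mod 64).
So h(0) = h(32) while 0 ≠ 32, therefore h is not injective, hence not bijective.
Since h is not bijective, we find the least positive k with h(k) = h(0): this means 62k ≡ 0 (mod 64), i.e. 64 ∣ 62k. Since gcd(62, 64) = 2, dividing through by 2 this holds exactly when 32 ∣ 31k, and as gcd(31, 32) = 1, exactly when 32 ∣ k.
The smallest positive such k is 32.

32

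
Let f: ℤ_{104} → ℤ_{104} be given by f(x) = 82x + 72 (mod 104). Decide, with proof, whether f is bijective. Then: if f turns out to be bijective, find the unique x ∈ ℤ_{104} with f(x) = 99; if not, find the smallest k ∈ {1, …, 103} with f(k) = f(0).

52

We have gcd(82, 104) = 2 > 1. Taking a = 0 and b = 52: f(0) = 72 and f(52) = 82·52 + 72 = 4336 ≡ 72 (mod 104).
So f(0) = f(52) while 0 ≠ 52, hence f is not injective, hence not bijective.
Since f is not bijective, we find the least positive k with f(k) = f(0): this means 82k ≡ 0 (mod 104), i.e. 104 ∣ 82k. Since gcd(82, 104) = 2, dividing through by 2 this holds exactly when 52 ∣ 41k, and as gcd(41, 52) = 1, exactly when 52 ∣ k.
The smallest positive such k is 52.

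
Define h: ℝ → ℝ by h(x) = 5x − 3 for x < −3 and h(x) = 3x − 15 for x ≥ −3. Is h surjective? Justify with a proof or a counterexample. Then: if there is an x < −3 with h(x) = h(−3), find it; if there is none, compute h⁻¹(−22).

Both pieces are strictly increasing (slopes 5 and 3), so each is injective on its own interval.
The left piece maps (−∞, −3) onto (−∞, −18); the right piece maps [−3, ∞) onto [−24, ∞).
The union (−∞, −18) ∪ [−24, ∞) covers ℝ, so h is surjective.
For the follow-up: the images overlap, so an x < −3 with h(x) = h(−3) exists. h(−3) = −24; solving 5x − 3 = −24 for x < −3 gives x = (−24 + 3)/5 = −21/5.

-21/5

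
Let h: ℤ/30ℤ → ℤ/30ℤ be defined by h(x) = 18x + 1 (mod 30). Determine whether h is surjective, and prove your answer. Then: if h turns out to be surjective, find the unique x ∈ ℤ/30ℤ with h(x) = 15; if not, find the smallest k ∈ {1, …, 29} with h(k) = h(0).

Since gcd(18, 30) = 6, we have 18x ≡ 0 (mod 6) for all x, so h(x) ≡ 1 (mod 6).
But 0 ≢ 1 (mod 6), so 0 ∈ ℤ/30ℤ has no preimage. So h is not surjective.
Since h is not surjective, we find the least positive k with h(k) = h(0): this means 18k ≡ 0 (mod 30), i.e. 30 ∣ 18k. Since gcd(18, 30) = 6, dividing through by 6 this holds exactly when 5 ∣ 3k, and as gcd(3, 5) = 1, exactly when 5 ∣ k.
The smallest positive such k is 5.

5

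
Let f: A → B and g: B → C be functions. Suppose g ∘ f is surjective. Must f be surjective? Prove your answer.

not surjective

No. Take A = {0, 1, 2}, B = {0, 1, 2, 3, 4}, C = {0}, f(a) = 0 for every a ∈ A, and g(b) = 0 for every b ∈ B.
Then g ∘ f is surjective onto {0}, but 4 ∈ B has no preimage under f, so f is not surjective.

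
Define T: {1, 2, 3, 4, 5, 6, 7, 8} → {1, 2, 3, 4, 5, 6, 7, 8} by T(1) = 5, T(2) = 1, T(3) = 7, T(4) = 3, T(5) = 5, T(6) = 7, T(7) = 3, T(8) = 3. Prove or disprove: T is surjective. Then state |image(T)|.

4

No element maps to 2, so T is not surjective.
The image of T is {1, 3, 5, 7}, which has 4 elements.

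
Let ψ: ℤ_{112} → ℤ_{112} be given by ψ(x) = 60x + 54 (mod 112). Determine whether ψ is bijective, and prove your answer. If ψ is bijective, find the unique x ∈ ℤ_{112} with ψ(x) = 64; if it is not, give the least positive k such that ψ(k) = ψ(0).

28

Recall: ψ is injective if ψ(u) = ψ(v) implies u = v.
We have gcd(60, 112) = 4 > 1. Taking u = 0 and v = 28: ψ(0) = 54 and ψ(28) = 60·28 + 54 = 1734 ≡ 54 (mod 112).
So ψ(0) = ψ(28) while 0 ≠ 28, hence ψ is not injective, hence not bijective.
Since ψ is not bijective, we find the least positive k with ψ(k) = ψ(0): this means 60k ≡ 0 (mod 112), i.e. 112 ∣ 60k. Since gcd(60, 112) = 4, dividing through by 4 this holds exactly when 28 ∣ 15k, and as gcd(15, 28) = 1, exactly when 28 ∣ k.
The smallest positive such k is 28.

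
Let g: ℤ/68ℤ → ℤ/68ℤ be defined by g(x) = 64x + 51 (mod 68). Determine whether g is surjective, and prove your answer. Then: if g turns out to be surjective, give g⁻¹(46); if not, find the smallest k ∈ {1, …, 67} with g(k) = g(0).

17

Since gcd(64, 68) = 4, we have 64x ≡ 0 (mod 4) for all x, so g(x) ≡ 3 (mod 4).
But 0 ≢ 3 (mod 4), so 0 ∈ ℤ/68ℤ has no preimage. Therefore g is not surjective.
Since g is not surjective, we find the least positive k with g(k) = g(0): this means 64k ≡ 0 (mod 68), i.e. 68 ∣ 64k. Since gcd(64, 68) = 4, dividing through by 4 this holds exactly when 17 ∣ 16k, and as gcd(16, 17) = 1, exactly when 17 ∣ k.
The smallest positive such k is 17.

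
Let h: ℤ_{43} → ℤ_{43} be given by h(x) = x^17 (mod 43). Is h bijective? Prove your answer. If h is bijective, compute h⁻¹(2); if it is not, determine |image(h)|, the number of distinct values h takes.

Since 43 is prime, the nonzero elements of ℤ_{43} form a cyclic group of order 42.
As gcd(17, 42) = 1, raising to the 17th power is a bijection on this group: if s^17 ≡ t^17 then (st^{−1})^17 = 1, and the only element of order dividing gcd(17, 42) = 1 is 1, so s = t.
With h(0) = 0 this makes h injective on all of ℤ_{43}, hence bijective (finite equal-size domain and codomain). In particular h is bijective.
Since h is bijective, we find the preimage of 2. The inverse of x ↦ x^17 on (ℤ_{43})^× is x ↦ x^5, because 17·5 = 85 = 2·42 + 1 ≡ 1 (mod 42) and x^{42} = 1 for x ≠ 0 (Fermat). So h⁻¹(2) = 2^5 mod 43.
Repeated squaring mod 43: 2^1 ≡ 2, 2^2 ≡ 2² = 4, 2^4 ≡ 4² = 16. Since 5 = 4 + 1, 2^5 ≡ 16·2: 16·2 = 32. So 2^5 ≡ 32 (mod 43).
Hence h⁻¹(2) = 32.

32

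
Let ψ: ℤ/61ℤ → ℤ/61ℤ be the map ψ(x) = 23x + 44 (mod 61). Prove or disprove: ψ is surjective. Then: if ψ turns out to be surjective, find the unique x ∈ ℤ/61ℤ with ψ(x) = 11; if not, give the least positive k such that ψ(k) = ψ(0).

41

By definition, ψ is surjective if every y in the codomain equals ψ(x) for some x in the domain.
Since gcd(23, 61) = 1, 23 is invertible modulo 61. Euclid's algorithm: 61 = 2·23 + 15, 23 = 1·15 + 8, 15 = 1·8 + 7, 8 = 1·7 + 1; back-substituting gives 1 = 8·23 − 3·61, so 23⁻¹ ≡ 8 (mod 61).
Then y ↦ 8(y − 44) is a two-sided inverse to ψ, so every y ∈ ℤ/61ℤ has a preimage.
Thus ψ is surjective.
Since ψ is surjective, we find ψ⁻¹(11): we need 23x ≡ 11 − 44 ≡ 28 (mod 61). Using 23⁻¹ = 8: x ≡ 8·28 = 224 = 3·61 + 41, so x = 41.
Check: ψ(41) = 23·41 + 44 = 987 = 16·61 + 11 ≡ 11 (mod 61).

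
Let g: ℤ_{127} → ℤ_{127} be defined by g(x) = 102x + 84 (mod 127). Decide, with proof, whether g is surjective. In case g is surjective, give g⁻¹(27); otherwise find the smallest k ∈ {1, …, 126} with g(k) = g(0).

48

Since gcd(102, 127) = 1, 102 is invertible modulo 127. Euclid's algorithm: 127 = 1·102 + 25, 102 = 4·25 + 2, 25 = 12·2 + 1; back-substituting gives 1 = 66·102 − 53·127, so 102⁻¹ ≡ 66 (mod 127).
Then y ↦ 66(y − 84) is a two-sided inverse to g, so every y ∈ ℤ_{127} has a preimage.
So g is surjective.
Since g is surjective, we find g⁻¹(27): we need 102x ≡ 27 − 84 ≡ 70 (mod 127). Using 102⁻¹ = 66: x ≡ 66·70 = 4620 = 36·127 + 48, so x = 48.
Check: g(48) = 102·48 + 84 = 4980 = 39·127 + 27 ≡ 27 (mod 127).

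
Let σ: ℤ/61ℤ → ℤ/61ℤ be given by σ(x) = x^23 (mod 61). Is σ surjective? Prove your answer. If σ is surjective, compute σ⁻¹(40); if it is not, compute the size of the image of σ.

29

Since 61 is prime, the nonzero elements of ℤ/61ℤ form a cyclic group of order 60.
As gcd(23, 60) = 1, raising to the 23rd power is a bijection on this group: if a^23 ≡ b^23 then (ab^{−1})^23 = 1, and the only element of order dividing gcd(23, 60) = 1 is 1, so a = b.
With σ(0) = 0 this makes σ injective on all of ℤ/61ℤ, hence bijective (finite equal-size domain and codomain). In particular σ is surjective.
Since σ is surjective, we find the preimage of 40. The inverse of x ↦ x^23 on (ℤ/61ℤ)^× is x ↦ x^47, because 23·47 = 1081 = 18·60 + 1 ≡ 1 (mod 60) and x^{60} = 1 for x ≠ 0 (Fermat). So σ⁻¹(40) = 40^47 mod 61.
Repeated squaring mod 61: 40^1 ≡ 40, 40^2 ≡ 40² = 1600 ≡ 14, 40^4 ≡ 14² = 196 ≡ 13, 40^8 ≡ 13² = 169 ≡ 47, 40^16 ≡ 47² = 2209 ≡ 13, 40^32 ≡ 13² = 169 ≡ 47. Since 47 = 32 + 8 + 4 + 2 + 1, 40^47 ≡ 47·47·13·14·40: 47·47 = 2209 ≡ 13, then 13·13 = 169 ≡ 47, then 47·14 = 658 ≡ 48, then 48·40 = 1920 ≡ 29. So 40^47 ≡ 29 (mod 61).
Hence σ⁻¹(40) = 29.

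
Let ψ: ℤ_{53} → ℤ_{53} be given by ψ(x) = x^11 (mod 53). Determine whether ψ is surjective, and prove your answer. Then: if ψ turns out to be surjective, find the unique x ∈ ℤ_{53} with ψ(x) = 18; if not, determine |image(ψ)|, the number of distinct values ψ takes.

Since 53 is prime, the nonzero elements of ℤ_{53} form a cyclic group of order 52.
As gcd(11, 52) = 1, raising to the 11th power is a bijection on this group: if x_1^11 ≡ x_2^11 then (x_1x_2^{−1})^11 = 1, and the only element of order dividing gcd(11, 52) = 1 is 1, so x_1 = x_2.
With ψ(0) = 0 this makes ψ injective on all of ℤ_{53}, hence bijective (finite equal-size domain and codomain). In particular ψ is surjective.
Since ψ is surjective, we find the preimage of 18. The inverse of x ↦ x^11 on (ℤ_{53})^× is x ↦ x^19, because 11·19 = 209 = 4·52 + 1 ≡ 1 (mod 52) and x^{52} = 1 for x ≠ 0 (Fermat). So ψ⁻¹(18) = 18^19 mod 53.
Repeated squaring mod 53: 18^1 ≡ 18, 18^2 ≡ 18² = 324 ≡ 6, 18^4 ≡ 6² = 36, 18^8 ≡ 36² = 1296 ≡ 24, 18^16 ≡ 24² = 576 ≡ 46. Since 19 = 16 + 2 + 1, 18^19 ≡ 46·6·18: 46·6 = 276 ≡ 11, then 11·18 = 198 ≡ 39. So 18^19 ≡ 39 (mod 53).
Hence ψ⁻¹(18) = 39.

39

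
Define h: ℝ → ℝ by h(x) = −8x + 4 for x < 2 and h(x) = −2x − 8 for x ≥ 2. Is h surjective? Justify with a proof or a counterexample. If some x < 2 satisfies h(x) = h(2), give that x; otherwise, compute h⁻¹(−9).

Both pieces are strictly decreasing (slopes −8 and −2), so each is injective on its own interval.
The left piece maps (−∞, 2) onto (−12, ∞); the right piece maps [2, ∞) onto (−∞, −12].
These images together cover ℝ, so h is surjective.
Because the two images are disjoint, no x < 2 has h(x) = h(2), so we compute h⁻¹(−9): −9 lies in (−12, ∞), so solve −8x + 4 = −9: x = (−9 − 4)/(−8) = 13/8.

13/8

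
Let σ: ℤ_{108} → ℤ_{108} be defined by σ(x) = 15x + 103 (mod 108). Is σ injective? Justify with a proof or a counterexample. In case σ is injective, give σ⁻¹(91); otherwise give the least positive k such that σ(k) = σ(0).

36

We have gcd(15, 108) = 3 > 1. Taking a = 0 and b = 36: σ(0) = 103 and σ(36) = 15·36 + 103 = 643 ≡ 103 (mod 108).
So σ(0) = σ(36) while 0 ≠ 36, so σ is not injective.
Since σ is not injective, we find the least positive k with σ(k) = σ(0): this means 15k ≡ 0 (mod 108), i.e. 108 ∣ 15k. Since gcd(15, 108) = 3, dividing through by 3 this holds exactly when 36 ∣ 5k, and as gcd(5, 36) = 1, exactly when 36 ∣ k.
The smallest positive such k is 36.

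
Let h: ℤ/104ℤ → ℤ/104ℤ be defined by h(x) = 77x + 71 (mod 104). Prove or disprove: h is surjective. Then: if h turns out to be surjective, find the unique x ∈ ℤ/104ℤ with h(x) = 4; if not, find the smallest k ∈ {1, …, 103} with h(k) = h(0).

Recall that h is surjective if every y in the codomain equals h(x) for some x in the domain.
Since gcd(77, 104) = 1, 77 is invertible modulo 104. Euclid's algorithm: 104 = 1·77 + 27, 77 = 2·27 + 23, 27 = 1·23 + 4, 23 = 5·4 + 3, 4 = 1·3 + 1; back-substituting gives 1 = 77·77 − 57·104, so 77⁻¹ ≡ 77 (mod 104).
Then y ↦ 77(y − 71) is a two-sided inverse to h, so every y ∈ ℤ/104ℤ has a preimage.
Thus h is surjective.
Since h is surjective, we compute h⁻¹(4): solve 77x + 71 ≡ 4 (mod 104), i.e. 77x ≡ 37 (mod 104).
Multiplying by 77⁻¹ = 77 gives x ≡ 77·37 = 2849 = 27·104 + 41 ≡ 41 (mod 104).
Check: h(41) = 77·41 + 71 = 3228 = 31·104 + 4 ≡ 4 (mod 104).

41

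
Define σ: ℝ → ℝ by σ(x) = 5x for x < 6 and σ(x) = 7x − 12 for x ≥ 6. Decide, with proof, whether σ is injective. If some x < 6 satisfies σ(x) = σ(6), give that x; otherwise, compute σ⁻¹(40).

Both pieces are strictly increasing (slopes 5 and 7), so each is injective on its own interval.
The left piece maps (−∞, 6) onto (−∞, 30); the right piece maps [6, ∞) onto [30, ∞).
These images are disjoint, so no value is attained by both pieces. Therefore σ is injective.
Because the two images are disjoint, no x < 6 has σ(x) = σ(6), so we compute σ⁻¹(40): 40 lies in [30, ∞), so solve 7x − 12 = 40: x = (40 + 12)/7 = 52/7.

52/7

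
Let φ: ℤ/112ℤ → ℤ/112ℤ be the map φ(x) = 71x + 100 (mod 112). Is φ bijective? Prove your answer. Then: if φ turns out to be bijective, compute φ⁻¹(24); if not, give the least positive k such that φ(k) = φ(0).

92

If φ(x_1) = φ(x_2), then 71x_1 ≡ 71x_2 (mod 112). Because gcd(71, 112) = 1, we may cancel 71 to get x_1 ≡ x_2 (mod 112).
We now compute 71⁻¹ mod 112 explicitly. Euclid's algorithm: 112 = 1·71 + 41, 71 = 1·41 + 30, 41 = 1·30 + 11, 30 = 2·11 + 8, 11 = 1·8 + 3, 8 = 2·3 + 2, 3 = 1·2 + 1; back-substituting gives 1 = 71·71 − 45·112, so 71⁻¹ ≡ 71 (mod 112).
Then y ↦ 71(y − 100) is a two-sided inverse to φ, so every y ∈ ℤ/112ℤ has a preimage.
Thus φ is bijective.
Since φ is bijective, we find φ⁻¹(24): we need 71x ≡ 24 − 100 ≡ 36 (mod 112). Using 71⁻¹ = 71: x ≡ 71·36 = 2556 = 22·112 + 92, so x = 92.
Check: φ(92) = 71·92 + 100 = 6632 = 59·112 + 24 ≡ 24 (mod 112).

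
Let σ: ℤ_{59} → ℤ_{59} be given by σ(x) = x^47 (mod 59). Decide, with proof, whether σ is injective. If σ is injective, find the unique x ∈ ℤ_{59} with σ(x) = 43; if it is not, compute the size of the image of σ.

37

Since 59 is prime, the nonzero elements of ℤ_{59} form a cyclic group of order 58.
As gcd(47, 58) = 1, raising to the 47th power is a bijection on this group: if s^47 ≡ t^47 then (st^{−1})^47 = 1, and the only element of order dividing gcd(47, 58) = 1 is 1, so s = t.
With σ(0) = 0 this makes σ injective on all of ℤ_{59}, hence bijective (finite equal-size domain and codomain). In particular σ is injective.
Since σ is injective, we find the preimage of 43. The inverse of x ↦ x^47 on (ℤ_{59})^× is x ↦ x^21, because 47·21 = 987 = 17·58 + 1 ≡ 1 (mod 58) and x^{58} = 1 for x ≠ 0 (Fermat). So σ⁻¹(43) = 43^21 mod 59.
Repeated squaring mod 59: 43^1 ≡ 43, 43^2 ≡ 43² = 1849 ≡ 20, 43^4 ≡ 20² = 400 ≡ 46, 43^8 ≡ 46² = 2116 ≡ 51, 43^16 ≡ 51² = 2601 ≡ 5. Since 21 = 16 + 4 + 1, 43^21 ≡ 5·46·43: 5·46 = 230 ≡ 53, then 53·43 = 2279 ≡ 37. So 43^21 ≡ 37 (mod 59).
Hence σ⁻¹(43) = 37.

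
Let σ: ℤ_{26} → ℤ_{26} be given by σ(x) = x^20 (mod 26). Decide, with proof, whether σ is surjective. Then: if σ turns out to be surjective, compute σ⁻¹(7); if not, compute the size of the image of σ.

8

σ(1) = 1^20 = 1.
σ(5): Repeated squaring mod 26: 5^1 ≡ 5, 5^2 ≡ 5² = 25, 5^4 ≡ 25² = 625 ≡ 1, 5^8 ≡ 1² = 1, 5^16 ≡ 1² = 1. Since 20 = 16 + 4, 5^20 ≡ 1·1: 1·1 = 1. So 5^20 ≡ 1 (mod 26).
So σ(1) = σ(5) = 1 while 1 ≠ 5, thus σ is not injective.
A non-injective map from the 26-element set ℤ_{26} to itself takes at most 25 distinct values, so it cannot be surjective. Hence σ is not surjective.
Since σ is not surjective, we determine |image(σ)|. Computing x^20 mod 26 for each x (by repeated squaring, reducing mod 26 at every step), the values σ(0), σ(1), …, σ(25) are: 0, 1, 22, 9, 16, 1, 16, 3, 14, 3, 22, 9, 14, 13, 14, 9, 22, 3, 14, 3, 16, 1, 16, 9, 22, 1.
The distinct values are {0, 1, 3, 9, 13, 14, 16, 22}; there are 8 of them.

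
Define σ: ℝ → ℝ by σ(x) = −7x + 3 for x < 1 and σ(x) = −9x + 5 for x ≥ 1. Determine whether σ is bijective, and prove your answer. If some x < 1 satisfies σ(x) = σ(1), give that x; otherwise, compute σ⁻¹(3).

0

Both pieces are strictly decreasing (slopes −7 and −9), so each is injective on its own interval.
The left piece maps (−∞, 1) onto (−4, ∞); the right piece maps [1, ∞) onto (−∞, −4].
Since −4 = −4, the images partition ℝ: σ is injective and surjective, hence bijective.
Because the two images are disjoint, no x < 1 has σ(x) = σ(1), so we compute σ⁻¹(3): 3 lies in (−4, ∞), so solve −7x + 3 = 3: x = (3 − 3)/(−7) = 0.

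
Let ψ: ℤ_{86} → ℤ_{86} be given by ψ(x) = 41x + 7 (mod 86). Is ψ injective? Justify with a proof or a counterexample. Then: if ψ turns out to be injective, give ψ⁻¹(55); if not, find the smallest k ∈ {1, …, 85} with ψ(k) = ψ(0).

62

If ψ(s) = ψ(t), then 41s ≡ 41t (mod 86). Because gcd(41, 86) = 1, we may cancel 41 to get s ≡ t (mod 86).
So ψ is injective.
We now compute 41⁻¹ mod 86 explicitly. Euclid's algorithm: 86 = 2·41 + 4, 41 = 10·4 + 1; back-substituting gives 1 = 21·41 − 10·86, so 41⁻¹ ≡ 21 (mod 86).
Since ψ is injective, we compute ψ⁻¹(55): solve 41x + 7 ≡ 55 (mod 86), i.e. 41x ≡ 48 (mod 86).
Multiplying by 41⁻¹ = 21 gives x ≡ 21·48 = 1008 = 11·86 + 62 ≡ 62 (mod 86).
Check: ψ(62) = 41·62 + 7 = 2549 = 29·86 + 55 ≡ 55 (mod 86).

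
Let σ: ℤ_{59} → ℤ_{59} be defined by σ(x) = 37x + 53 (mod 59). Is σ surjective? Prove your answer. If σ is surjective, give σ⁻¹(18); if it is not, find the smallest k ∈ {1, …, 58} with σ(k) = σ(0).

Recall: surjectivity means every element of the codomain has a preimage under σ.
Since gcd(37, 59) = 1, 37 is invertible modulo 59. Euclid's algorithm: 59 = 1·37 + 22, 37 = 1·22 + 15, 22 = 1·15 + 7, 15 = 2·7 + 1; back-substituting gives 1 = 8·37 − 5·59, so 37⁻¹ ≡ 8 (mod 59).
For any y ∈ ℤ_{59}, x = 8(y − 53) mod 59 satisfies σ(x) = 37·8(y − 53) + 53 ≡ y (since 37·8 ≡ 1 mod 59). So every y has a preimage.
Hence σ is surjective.
Since σ is surjective, we compute σ⁻¹(18): solve 37x + 53 ≡ 18 (mod 59), i.e. 37x ≡ 24 (mod 59).
Multiplying by 37⁻¹ = 8 gives x ≡ 8·24 = 192 = 3·59 + 15 ≡ 15 (mod 59).
Check: σ(15) = 37·15 + 53 = 608 = 10·59 + 18 ≡ 18 (mod 59).

15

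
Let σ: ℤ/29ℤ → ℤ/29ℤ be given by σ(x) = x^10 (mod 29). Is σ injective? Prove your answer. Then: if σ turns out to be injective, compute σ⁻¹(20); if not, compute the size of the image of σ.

15

σ(14): Repeated squaring mod 29: 14^1 ≡ 14, 14^2 ≡ 14² = 196 ≡ 22, 14^4 ≡ 22² = 484 ≡ 20, 14^8 ≡ 20² = 400 ≡ 23. Since 10 = 8 + 2, 14^10 ≡ 23·22: 23·22 = 506 ≡ 13. So 14^10 ≡ 13 (mod 29).
σ(15): Repeated squaring mod 29: 15^1 ≡ 15, 15^2 ≡ 15² = 225 ≡ 22, 15^4 ≡ 22² = 484 ≡ 20, 15^8 ≡ 20² = 400 ≡ 23. Since 10 = 8 + 2, 15^10 ≡ 23·22: 23·22 = 506 ≡ 13. So 15^10 ≡ 13 (mod 29).
So σ(14) = σ(15) = 13 while 14 ≠ 15, thus σ is not injective.
Since σ is not injective, we determine |image(σ)|. Computing x^10 mod 29 for each x (by repeated squaring, reducing mod 29 at every step), the values σ(0), σ(1), …, σ(28) are: 0, 1, 9, 5, 23, 20, 16, 24, 4, 25, 6, 22, 28, 7, 13, 13, 7, 28, 22, 6, 25, 4, 24, 16, 20, 23, 5, 9, 1.
The distinct values are {0, 1, 4, 5, 6, 7, 9, 13, 16, 20, 22, 23, 24, 25, 28}; there are 15 of them.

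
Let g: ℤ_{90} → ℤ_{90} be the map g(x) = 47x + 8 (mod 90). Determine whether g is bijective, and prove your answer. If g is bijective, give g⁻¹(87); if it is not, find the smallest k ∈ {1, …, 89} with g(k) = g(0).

17

If g(s) = g(t), then 47s ≡ 47t (mod 90). Because gcd(47, 90) = 1, we may cancel 47 to get s ≡ t (mod 90).
We now compute 47⁻¹ mod 90 explicitly. Euclid's algorithm: 90 = 1·47 + 43, 47 = 1·43 + 4, 43 = 10·4 + 3, 4 = 1·3 + 1; back-substituting gives 1 = 23·47 − 12·90, so 47⁻¹ ≡ 23 (mod 90).
Then y ↦ 23(y − 8) is a two-sided inverse to g, so every y ∈ ℤ_{90} has a preimage.
So g is bijective.
Since g is bijective, we find g⁻¹(87): we need 47x ≡ 87 − 8 ≡ 79 (mod 90). Using 47⁻¹ = 23: x ≡ 23·79 = 1817 = 20·90 + 17, so x = 17.
Check: g(17) = 47·17 + 8 = 807 = 8·90 + 87 ≡ 87 (mod 90).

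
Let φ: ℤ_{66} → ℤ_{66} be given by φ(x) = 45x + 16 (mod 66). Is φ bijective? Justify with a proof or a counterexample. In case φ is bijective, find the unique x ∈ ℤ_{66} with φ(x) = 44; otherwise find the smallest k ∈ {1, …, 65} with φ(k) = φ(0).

22

By definition, φ is injective if φ(a) = φ(b) implies a = b.
We have gcd(45, 66) = 3 > 1. Taking a = 0 and b = 22: φ(0) = 16 and φ(22) = 45·22 + 16 = 1006 ≡ 16 (mod 66).
So φ(0) = φ(22) while 0 ≠ 22, thus φ is not injective, hence not bijective.
Since φ is not bijective, we find the least positive k with φ(k) = φ(0): this means 45k ≡ 0 (mod 66), i.e. 66 ∣ 45k. Since gcd(45, 66) = 3, dividing through by 3 this holds exactly when 22 ∣ 15k, and as gcd(15, 22) = 1, exactly when 22 ∣ k.
The smallest positive such k is 22.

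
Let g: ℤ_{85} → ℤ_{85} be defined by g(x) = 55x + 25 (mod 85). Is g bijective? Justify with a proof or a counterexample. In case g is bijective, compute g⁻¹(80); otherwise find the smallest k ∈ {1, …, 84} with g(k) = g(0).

By definition, injectivity means: for all x_1, x_2 in the domain, g(x_1) = g(x_2) implies x_1 = x_2.
We have gcd(55, 85) = 5 > 1. Taking x_1 = 0 and x_2 = 17: g(0) = 25 and g(17) = 55·17 + 25 = 960 ≡ 25 (mod 85).
So g(0) = g(17) while 0 ≠ 17, so g is not injective, hence not bijective.
Since g is not bijective, we find the least positive k with g(k) = g(0): this means 55k ≡ 0 (mod 85), i.e. 85 ∣ 55k. Since gcd(55, 85) = 5, dividing through by 5 this holds exactly when 17 ∣ 11k, and as gcd(11, 17) = 1, exactly when 17 ∣ k.
The smallest positive such k is 17.

17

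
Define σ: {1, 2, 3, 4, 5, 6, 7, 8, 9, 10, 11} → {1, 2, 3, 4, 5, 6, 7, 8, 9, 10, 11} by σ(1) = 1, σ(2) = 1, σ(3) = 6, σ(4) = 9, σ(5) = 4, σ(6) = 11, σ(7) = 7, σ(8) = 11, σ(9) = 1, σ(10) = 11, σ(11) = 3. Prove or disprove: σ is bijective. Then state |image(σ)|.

σ(1) = 1 = σ(2) with 1 ≠ 2, so σ is not injective, hence not bijective.
The image of σ is {1, 3, 4, 6, 7, 9, 11}, which has 7 elements.

7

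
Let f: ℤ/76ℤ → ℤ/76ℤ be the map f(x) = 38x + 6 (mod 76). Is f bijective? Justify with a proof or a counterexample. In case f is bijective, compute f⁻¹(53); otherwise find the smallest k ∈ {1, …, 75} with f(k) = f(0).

We have gcd(38, 76) = 38 > 1. Taking s = 0 and t = 2: f(0) = 6 and f(2) = 38·2 + 6 = 82 ≡ 6 (mod 76).
So f(0) = f(2) while 0 ≠ 2, so f is not injective, hence not bijective.
Since f is not bijective, we find the least positive k with f(k) = f(0): this means 38k ≡ 0 (mod 76), i.e. 76 ∣ 38k. Since gcd(38, 76) = 38, dividing through by 38 this holds exactly when 2 ∣ k.
The smallest positive such k is 2.

2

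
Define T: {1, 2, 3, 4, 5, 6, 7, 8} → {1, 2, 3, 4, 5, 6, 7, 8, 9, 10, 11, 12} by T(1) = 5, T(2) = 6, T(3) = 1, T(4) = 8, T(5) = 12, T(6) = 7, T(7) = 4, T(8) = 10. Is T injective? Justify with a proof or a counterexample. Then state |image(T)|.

8

The values T(1), …, T(8) are 5, 6, 1, 8, 12, 7, 4, 10 — all distinct.
So T(a) = T(b) only when a = b, and T is injective.
The image of T is {1, 4, 5, 6, 7, 8, 10, 12}, which has 8 elements.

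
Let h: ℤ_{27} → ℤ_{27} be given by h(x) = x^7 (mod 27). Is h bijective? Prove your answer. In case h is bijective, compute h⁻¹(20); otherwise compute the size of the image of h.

h(0) = 0^7 = 0.
h(3): Repeated squaring mod 27: 3^1 ≡ 3, 3^2 ≡ 3² = 9, 3^4 ≡ 9² = 81 ≡ 0. Since 7 = 4 + 2 + 1, 3^7 ≡ 0·9·3: 0·9 = 0, then 0·3 = 0. So 3^7 ≡ 0 (mod 27).
So h(0) = h(3) = 0 while 0 ≠ 3, thus h is not injective, hence not bijective.
Since h is not bijective, we determine |image(h)|. Computing x^7 mod 27 for each x (by repeated squaring, reducing mod 27 at every step), the values h(0), h(1), …, h(26) are: 0, 1, 20, 0, 22, 14, 0, 16, 8, 0, 10, 2, 0, 4, 23, 0, 25, 17, 0, 19, 11, 0, 13, 5, 0, 7, 26.
The distinct values are {0, 1, 2, 4, 5, 7, 8, 10, 11, 13, 14, 16, 17, 19, 20, 22, 23, 25, 26}; there are 19 of them.

19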